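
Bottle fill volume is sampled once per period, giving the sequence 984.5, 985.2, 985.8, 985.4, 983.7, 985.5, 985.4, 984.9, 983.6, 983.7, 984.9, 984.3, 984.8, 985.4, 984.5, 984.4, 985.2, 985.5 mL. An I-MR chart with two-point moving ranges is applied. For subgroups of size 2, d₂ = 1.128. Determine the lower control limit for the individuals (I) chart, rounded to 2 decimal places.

X̄ = (984.5 + 985.2 + 985.8 + 985.4 + 983.7 + 985.5 + 985.4 + 984.9 + 983.6 + 983.7 + 984.9 + 984.3 + 984.8 + 985.4 + 984.5 + 984.4 + 985.2 + 985.5) / 18 = 984.8167
Moving ranges: 0.7, 0.6, 0.4, 1.7, 1.8, 0.1, 0.5, 1.3, 0.1, 1.2, 0.6, 0.5, 0.6, 0.9, 0.1, 0.8, 0.3; M̄R̄ = 12.2000 / 17 = 0.7176
LCL = X̄ − 3·M̄R̄/d₂ = 984.8167 − 3 × 0.7176 / 1.128 = 982.9080

982.91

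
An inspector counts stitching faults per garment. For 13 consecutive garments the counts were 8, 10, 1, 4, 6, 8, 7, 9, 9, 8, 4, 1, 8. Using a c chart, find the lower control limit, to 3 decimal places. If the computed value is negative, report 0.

c̄ = (8 + 10 + 1 + 4 + 6 + 8 + 7 + 9 + 9 + 8 + 4 + 1 + 8) / 13 = 83 / 13 = 6.3846
LCL = c̄ − 3√c̄ = 6.3846 − 3 × 2.5268 = -1.1957 → 0 (cannot be negative)

0.000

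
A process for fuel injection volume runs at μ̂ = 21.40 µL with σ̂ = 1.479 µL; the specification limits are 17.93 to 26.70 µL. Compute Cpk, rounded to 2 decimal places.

0.78

Cpu = (USL − μ̂) / (3σ̂) = (26.70 − 21.40) / (3 × 1.479) = 1.1945; Cpl = (μ̂ − LSL) / (3σ̂) = (21.40 − 17.93) / (3 × 1.479) = 0.7821; Cpk = min(Cpu, Cpl) = 0.7821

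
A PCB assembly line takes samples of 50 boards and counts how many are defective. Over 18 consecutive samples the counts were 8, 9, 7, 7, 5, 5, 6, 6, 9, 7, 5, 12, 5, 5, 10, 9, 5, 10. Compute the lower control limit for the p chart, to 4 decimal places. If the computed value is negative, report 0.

0.0000

p̄ = Σdᵢ / (k·n) = 130 / (18 × 50) = 0.14444
LCL = p̄ − 3·√(p̄(1−p̄)/n) = 0.14444 − 3 × 0.04972 = -0.00470 → 0 (negative, so LCL = 0)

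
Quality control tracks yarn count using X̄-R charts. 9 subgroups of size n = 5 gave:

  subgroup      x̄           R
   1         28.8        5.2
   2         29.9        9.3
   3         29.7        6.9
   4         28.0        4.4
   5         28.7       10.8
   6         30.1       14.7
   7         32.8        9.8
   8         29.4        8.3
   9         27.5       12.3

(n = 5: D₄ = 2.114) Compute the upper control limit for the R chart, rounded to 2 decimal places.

R̄ = (5.2 + 9.3 + 6.9 + 4.4 + 10.8 + 14.7 + 9.8 + 8.3 + 12.3) / 9 = 81.7000 / 9 = 9.0778
UCL_R = D₄·R̄ = 2.114 × 9.0778 = 19.1904

19.19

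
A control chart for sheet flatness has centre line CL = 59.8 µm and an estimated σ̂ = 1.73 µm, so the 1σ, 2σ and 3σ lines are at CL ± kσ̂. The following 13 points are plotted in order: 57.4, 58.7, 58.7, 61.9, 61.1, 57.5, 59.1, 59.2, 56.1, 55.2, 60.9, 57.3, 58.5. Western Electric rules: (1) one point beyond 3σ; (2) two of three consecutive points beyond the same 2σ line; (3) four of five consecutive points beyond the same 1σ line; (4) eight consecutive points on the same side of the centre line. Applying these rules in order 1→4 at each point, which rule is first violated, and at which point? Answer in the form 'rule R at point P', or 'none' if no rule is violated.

rule 2 at point 10

Zone of each point (C = within 1σ̂, B = 1σ̂–2σ̂, A = 2σ̂–3σ̂, * = beyond 3σ̂; sign = side of CL): 1:-B, 2:-C, 3:-C, 4:+B, 5:+C, 6:-B, 7:-C, 8:-C, 9:-A, 10:-A, 11:+C, 12:-B, 13:-C
Rule 2 (two of three consecutive points beyond the same 2σ limit) is satisfied at point 10.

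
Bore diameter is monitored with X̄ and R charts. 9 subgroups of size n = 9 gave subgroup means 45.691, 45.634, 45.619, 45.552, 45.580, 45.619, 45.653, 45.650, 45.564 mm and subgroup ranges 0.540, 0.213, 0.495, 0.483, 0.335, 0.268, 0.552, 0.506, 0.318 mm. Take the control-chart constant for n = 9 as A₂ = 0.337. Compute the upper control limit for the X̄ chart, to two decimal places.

X̄̄ = (45.691 + 45.634 + 45.619 + 45.552 + 45.580 + 45.619 + 45.653 + 45.650 + 45.564) / 9 = 410.5620 / 9 = 45.6180
R̄ = (0.540 + 0.213 + 0.495 + 0.483 + 0.335 + 0.268 + 0.552 + 0.506 + 0.318) / 9 = 3.7100 / 9 = 0.4122
UCL = X̄̄ + A₂·R̄ = 45.6180 + 0.337 × 0.4122 = 45.7569

45.76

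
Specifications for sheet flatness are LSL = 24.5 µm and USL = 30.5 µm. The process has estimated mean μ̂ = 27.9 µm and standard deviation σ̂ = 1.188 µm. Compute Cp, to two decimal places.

0.84

Cp = (USL − LSL) / (6σ̂) = (30.5 − 24.5) / (6 × 1.188) = 6.0000 / 7.1280 = 0.8418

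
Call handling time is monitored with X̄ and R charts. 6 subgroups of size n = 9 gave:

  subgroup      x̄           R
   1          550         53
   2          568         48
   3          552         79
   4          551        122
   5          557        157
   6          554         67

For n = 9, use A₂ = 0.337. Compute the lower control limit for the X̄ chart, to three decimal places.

525.790

X̄̄ = (550 + 568 + 552 + 551 + 557 + 554) / 6 = 3332.0000 / 6 = 555.3333
R̄ = (53 + 48 + 79 + 122 + 157 + 67) / 6 = 526.0000 / 6 = 87.6667
LCL = X̄̄ − A₂·R̄ = 555.3333 − 0.337 × 87.6667 = 525.7897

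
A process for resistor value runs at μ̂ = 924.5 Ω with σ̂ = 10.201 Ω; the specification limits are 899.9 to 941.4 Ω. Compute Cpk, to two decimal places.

Cpu = (USL − μ̂) / (3σ̂) = (941.4 − 924.5) / (3 × 10.201) = 0.5522; Cpl = (μ̂ − LSL) / (3σ̂) = (924.5 − 899.9) / (3 × 10.201) = 0.8038; Cpk = min(Cpu, Cpl) = 0.5522

0.55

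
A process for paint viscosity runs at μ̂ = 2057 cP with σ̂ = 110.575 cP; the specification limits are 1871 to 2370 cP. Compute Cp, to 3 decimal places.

Cp = (USL − LSL) / (6σ̂) = (2370 − 1871) / (6 × 110.575) = 499.0000 / 663.4500 = 0.7521

0.752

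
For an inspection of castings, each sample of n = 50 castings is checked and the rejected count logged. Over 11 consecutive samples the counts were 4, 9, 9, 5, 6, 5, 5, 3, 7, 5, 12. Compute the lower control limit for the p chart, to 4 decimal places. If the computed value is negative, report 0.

p̄ = Σdᵢ / (k·n) = 70 / (11 × 50) = 0.12727
LCL = p̄ − 3·√(p̄(1−p̄)/n) = 0.12727 − 3 × 0.04713 = -0.01413 → 0 (negative, so LCL = 0)

0.0000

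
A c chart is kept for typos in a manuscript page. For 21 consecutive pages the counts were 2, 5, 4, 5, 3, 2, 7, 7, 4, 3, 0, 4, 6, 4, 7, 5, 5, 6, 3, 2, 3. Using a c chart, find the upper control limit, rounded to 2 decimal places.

c̄ = (2 + 5 + 4 + 5 + 3 + 2 + 7 + 7 + 4 + 3 + 0 + 4 + 6 + 4 + 7 + 5 + 5 + 6 + 3 + 2 + 3) / 21 = 87 / 21 = 4.1429
UCL = c̄ + 3√c̄ = 4.1429 + 3 × √4.1429 = 4.1429 + 3 × 2.0354 = 10.2491

10.25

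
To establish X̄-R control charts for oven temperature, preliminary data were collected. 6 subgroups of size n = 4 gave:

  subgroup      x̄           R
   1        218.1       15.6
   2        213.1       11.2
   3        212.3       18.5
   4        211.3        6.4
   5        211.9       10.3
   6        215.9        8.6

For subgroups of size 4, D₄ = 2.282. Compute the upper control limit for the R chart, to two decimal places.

26.85

R̄ = (15.6 + 11.2 + 18.5 + 6.4 + 10.3 + 8.6) / 6 = 70.6000 / 6 = 11.7667
UCL_R = D₄·R̄ = 2.282 × 11.7667 = 26.8515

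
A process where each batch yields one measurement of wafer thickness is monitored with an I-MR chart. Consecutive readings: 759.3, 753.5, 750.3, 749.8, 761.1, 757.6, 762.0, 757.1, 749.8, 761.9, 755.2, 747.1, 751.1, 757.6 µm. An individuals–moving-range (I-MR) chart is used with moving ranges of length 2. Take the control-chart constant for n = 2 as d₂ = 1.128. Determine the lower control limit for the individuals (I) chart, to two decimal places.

X̄ = (759.3 + 753.5 + 750.3 + 749.8 + 761.1 + 757.6 + 762.0 + 757.1 + 749.8 + 761.9 + 755.2 + 747.1 + 751.1 + 757.6) / 14 = 755.2429
Moving ranges: 5.8, 3.2, 0.5, 11.3, 3.5, 4.4, 4.9, 7.3, 12.1, 6.7, 8.1, 4.0, 6.5; M̄R̄ = 78.3000 / 13 = 6.0231
LCL = X̄ − 3·M̄R̄/d₂ = 755.2429 − 3 × 6.0231 / 1.128 = 739.2240

739.22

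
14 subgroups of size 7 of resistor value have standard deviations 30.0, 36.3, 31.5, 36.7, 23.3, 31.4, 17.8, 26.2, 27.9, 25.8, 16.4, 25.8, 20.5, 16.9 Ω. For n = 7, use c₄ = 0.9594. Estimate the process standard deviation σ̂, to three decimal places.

27.286

s̄ = (30.0 + 36.3 + 31.5 + 36.7 + 23.3 + 31.4 + 17.8 + 26.2 + 27.9 + 25.8 + 16.4 + 25.8 + 20.5 + 16.9) / 14 = 26.1786
σ̂ = s̄ / c₄ = 26.1786 / 0.9594 = 27.2864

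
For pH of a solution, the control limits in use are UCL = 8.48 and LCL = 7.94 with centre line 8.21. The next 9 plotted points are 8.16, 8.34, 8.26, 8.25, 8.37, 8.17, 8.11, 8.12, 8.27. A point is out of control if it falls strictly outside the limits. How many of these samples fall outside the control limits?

0

All 9 points lie within [7.94, 8.48].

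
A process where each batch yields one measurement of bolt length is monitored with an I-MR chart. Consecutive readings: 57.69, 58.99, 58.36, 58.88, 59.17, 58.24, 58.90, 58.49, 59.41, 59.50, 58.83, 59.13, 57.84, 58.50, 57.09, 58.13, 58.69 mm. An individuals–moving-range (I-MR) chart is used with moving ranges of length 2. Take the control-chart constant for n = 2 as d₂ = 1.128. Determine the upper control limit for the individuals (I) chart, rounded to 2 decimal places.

60.52

X̄ = (57.69 + 58.99 + 58.36 + 58.88 + 59.17 + 58.24 + 58.90 + 58.49 + 59.41 + 59.50 + 58.83 + 59.13 + 57.84 + 58.50 + 57.09 + 58.13 + 58.69) / 17 = 58.5788
Moving ranges: 1.30, 0.63, 0.52, 0.29, 0.93, 0.66, 0.41, 0.92, 0.09, 0.67, 0.30, 1.29, 0.66, 1.41, 1.04, 0.56; M̄R̄ = 11.6800 / 16 = 0.7300
UCL = X̄ + 3·M̄R̄/d₂ = 58.5788 + 3 × 0.7300 / 1.128 = 60.5203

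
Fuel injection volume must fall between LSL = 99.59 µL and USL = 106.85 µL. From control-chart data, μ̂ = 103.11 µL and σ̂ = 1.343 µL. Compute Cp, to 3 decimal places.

Cp = (USL − LSL) / (6σ̂) = (106.85 − 99.59) / (6 × 1.343) = 7.2600 / 8.0580 = 0.9010

0.901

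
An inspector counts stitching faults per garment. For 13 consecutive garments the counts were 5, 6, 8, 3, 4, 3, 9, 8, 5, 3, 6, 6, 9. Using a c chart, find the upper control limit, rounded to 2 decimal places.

c̄ = (5 + 6 + 8 + 3 + 4 + 3 + 9 + 8 + 5 + 3 + 6 + 6 + 9) / 13 = 75 / 13 = 5.7692
UCL = c̄ + 3√c̄ = 5.7692 + 3 × √5.7692 = 5.7692 + 3 × 2.4019 = 12.9750

12.97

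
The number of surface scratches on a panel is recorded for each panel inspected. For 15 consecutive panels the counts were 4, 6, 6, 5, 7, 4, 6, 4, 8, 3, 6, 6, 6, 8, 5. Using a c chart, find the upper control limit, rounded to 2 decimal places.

12.70

c̄ = (4 + 6 + 6 + 5 + 7 + 4 + 6 + 4 + 8 + 3 + 6 + 6 + 6 + 8 + 5) / 15 = 84 / 15 = 5.6000
UCL = c̄ + 3√c̄ = 5.6000 + 3 × √5.6000 = 5.6000 + 3 × 2.3664 = 12.6993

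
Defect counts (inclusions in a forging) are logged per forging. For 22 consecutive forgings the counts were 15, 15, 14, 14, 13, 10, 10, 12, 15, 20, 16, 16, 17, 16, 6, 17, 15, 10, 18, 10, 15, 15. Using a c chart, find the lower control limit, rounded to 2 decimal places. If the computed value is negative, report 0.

2.80

c̄ = (15 + 15 + 14 + 14 + 13 + 10 + 10 + 12 + 15 + 20 + 16 + 16 + 17 + 16 + 6 + 17 + 15 + 10 + 18 + 10 + 15 + 15) / 22 = 309 / 22 = 14.0455
LCL = c̄ − 3√c̄ = 14.0455 − 3 × 3.7477 = 2.8023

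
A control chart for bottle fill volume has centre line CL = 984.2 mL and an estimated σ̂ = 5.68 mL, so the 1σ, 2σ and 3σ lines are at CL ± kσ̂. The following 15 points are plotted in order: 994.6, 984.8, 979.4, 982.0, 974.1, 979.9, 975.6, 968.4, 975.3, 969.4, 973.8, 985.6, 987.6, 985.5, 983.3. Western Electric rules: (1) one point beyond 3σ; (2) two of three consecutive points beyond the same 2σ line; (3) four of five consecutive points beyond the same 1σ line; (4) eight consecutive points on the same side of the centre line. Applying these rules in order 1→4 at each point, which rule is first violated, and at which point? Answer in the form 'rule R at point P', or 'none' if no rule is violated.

rule 3 at point 9

Zone of each point (C = within 1σ̂, B = 1σ̂–2σ̂, A = 2σ̂–3σ̂, * = beyond 3σ̂; sign = side of CL): 1:+B, 2:+C, 3:-C, 4:-C, 5:-B, 6:-C, 7:-B, 8:-A, 9:-B, 10:-A, 11:-B, 12:+C, 13:+C, 14:+C, 15:-C
Rule 3 (four of five consecutive points beyond the same 1σ limit) is satisfied at point 9.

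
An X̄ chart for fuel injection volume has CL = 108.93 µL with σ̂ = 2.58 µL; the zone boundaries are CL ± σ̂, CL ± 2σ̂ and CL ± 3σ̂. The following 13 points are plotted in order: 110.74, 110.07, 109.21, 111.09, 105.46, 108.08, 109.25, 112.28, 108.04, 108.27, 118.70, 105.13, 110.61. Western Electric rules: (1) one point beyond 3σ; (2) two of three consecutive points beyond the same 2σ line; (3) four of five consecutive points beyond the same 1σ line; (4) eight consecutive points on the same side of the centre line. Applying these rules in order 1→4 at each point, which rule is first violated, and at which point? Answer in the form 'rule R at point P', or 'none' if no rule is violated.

Zone of each point (C = within 1σ̂, B = 1σ̂–2σ̂, A = 2σ̂–3σ̂, * = beyond 3σ̂; sign = side of CL): 1:+C, 2:+C, 3:+C, 4:+C, 5:-B, 6:-C, 7:+C, 8:+B, 9:-C, 10:-C, 11:+*, 12:-B, 13:+C
Rule 1 (one point beyond the 3σ limits) is satisfied at point 11.

rule 1 at point 11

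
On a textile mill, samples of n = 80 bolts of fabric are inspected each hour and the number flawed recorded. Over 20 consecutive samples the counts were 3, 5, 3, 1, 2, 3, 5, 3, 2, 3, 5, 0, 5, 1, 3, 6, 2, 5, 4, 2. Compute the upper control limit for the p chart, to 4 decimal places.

0.1046

p̄ = Σdᵢ / (k·n) = 63 / (20 × 80) = 0.03938
UCL = p̄ + 3·√(p̄(1−p̄)/n) = 0.03938 + 3 × √(0.03938×0.96062/80) = 0.03938 + 3 × 0.02174 = 0.10461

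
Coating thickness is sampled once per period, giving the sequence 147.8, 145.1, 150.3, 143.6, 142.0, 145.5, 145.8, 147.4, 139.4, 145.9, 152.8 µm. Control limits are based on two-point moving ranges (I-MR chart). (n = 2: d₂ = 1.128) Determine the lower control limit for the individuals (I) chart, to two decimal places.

X̄ = (147.8 + 145.1 + 150.3 + 143.6 + 142.0 + 145.5 + 145.8 + 147.4 + 139.4 + 145.9 + 152.8) / 11 = 145.9636
Moving ranges: 2.7, 5.2, 6.7, 1.6, 3.5, 0.3, 1.6, 8.0, 6.5, 6.9; M̄R̄ = 43.0000 / 10 = 4.3000
LCL = X̄ − 3·M̄R̄/d₂ = 145.9636 − 3 × 4.3000 / 1.128 = 134.5275

134.53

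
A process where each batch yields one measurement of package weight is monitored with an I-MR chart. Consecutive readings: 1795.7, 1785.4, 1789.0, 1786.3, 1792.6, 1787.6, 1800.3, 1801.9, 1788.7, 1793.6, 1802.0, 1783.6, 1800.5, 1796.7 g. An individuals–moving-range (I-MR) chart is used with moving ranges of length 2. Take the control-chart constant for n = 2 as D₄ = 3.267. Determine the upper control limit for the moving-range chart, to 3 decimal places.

Moving ranges: 10.3, 3.6, 2.7, 6.3, 5.0, 12.7, 1.6, 13.2, 4.9, 8.4, 18.4, 16.9, 3.8; M̄R̄ = 107.8000 / 13 = 8.2923
UCL_MR = D₄·M̄R̄ = 3.267 × 8.2923 = 27.0910

27.091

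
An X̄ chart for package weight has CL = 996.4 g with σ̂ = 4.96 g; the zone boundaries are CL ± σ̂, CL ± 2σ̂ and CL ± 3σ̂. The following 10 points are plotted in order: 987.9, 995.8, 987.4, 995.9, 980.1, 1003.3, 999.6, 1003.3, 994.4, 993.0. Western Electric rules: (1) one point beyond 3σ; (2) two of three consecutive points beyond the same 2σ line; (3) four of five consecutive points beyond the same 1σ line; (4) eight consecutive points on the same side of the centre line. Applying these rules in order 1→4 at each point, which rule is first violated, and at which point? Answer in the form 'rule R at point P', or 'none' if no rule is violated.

Zone of each point (C = within 1σ̂, B = 1σ̂–2σ̂, A = 2σ̂–3σ̂, * = beyond 3σ̂; sign = side of CL): 1:-B, 2:-C, 3:-B, 4:-C, 5:-*, 6:+B, 7:+C, 8:+B, 9:-C, 10:-C
Rule 1 (one point beyond the 3σ limits) is satisfied at point 5.

rule 1 at point 5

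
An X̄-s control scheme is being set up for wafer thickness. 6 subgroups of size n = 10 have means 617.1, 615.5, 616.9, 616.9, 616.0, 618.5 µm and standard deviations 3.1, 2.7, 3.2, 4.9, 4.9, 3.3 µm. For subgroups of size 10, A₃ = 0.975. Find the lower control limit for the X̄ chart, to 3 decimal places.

X̄̄ = (617.1 + 615.5 + 616.9 + 616.9 + 616.0 + 618.5) / 6 = 616.8167
s̄ = (3.1 + 2.7 + 3.2 + 4.9 + 4.9 + 3.3) / 6 = 3.6833
LCL = X̄̄ − A₃·s̄ = 616.8167 − 0.975 × 3.6833 = 613.2254

613.225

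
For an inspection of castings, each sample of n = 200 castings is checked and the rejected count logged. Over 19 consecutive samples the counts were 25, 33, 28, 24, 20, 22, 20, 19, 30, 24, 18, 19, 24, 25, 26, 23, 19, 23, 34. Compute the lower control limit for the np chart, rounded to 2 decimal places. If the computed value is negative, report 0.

p̄ = Σdᵢ / (k·n) = 456 / (19 × 200) = 0.12000
LCL = np̄ − 3·√(np̄(1−p̄)) = 24.0000 − 3 × 4.5957 = 10.2130

10.21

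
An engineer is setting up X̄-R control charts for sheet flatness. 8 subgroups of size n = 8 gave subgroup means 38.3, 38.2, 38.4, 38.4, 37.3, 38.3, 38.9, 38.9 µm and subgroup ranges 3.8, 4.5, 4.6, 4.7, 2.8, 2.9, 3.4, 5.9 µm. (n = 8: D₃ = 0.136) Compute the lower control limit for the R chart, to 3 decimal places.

R̄ = (3.8 + 4.5 + 4.6 + 4.7 + 2.8 + 2.9 + 3.4 + 5.9) / 8 = 32.6000 / 8 = 4.0750
LCL_R = D₃·R̄ = 0.136 × 4.0750 = 0.5542

0.554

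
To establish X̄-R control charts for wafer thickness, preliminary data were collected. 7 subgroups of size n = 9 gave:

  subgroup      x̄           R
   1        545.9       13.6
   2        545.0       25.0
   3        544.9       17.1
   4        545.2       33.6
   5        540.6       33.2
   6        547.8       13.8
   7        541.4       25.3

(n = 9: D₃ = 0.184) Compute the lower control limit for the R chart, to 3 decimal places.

R̄ = (13.6 + 25.0 + 17.1 + 33.6 + 33.2 + 13.8 + 25.3) / 7 = 161.6000 / 7 = 23.0857
LCL_R = D₃·R̄ = 0.184 × 23.0857 = 4.2478

4.248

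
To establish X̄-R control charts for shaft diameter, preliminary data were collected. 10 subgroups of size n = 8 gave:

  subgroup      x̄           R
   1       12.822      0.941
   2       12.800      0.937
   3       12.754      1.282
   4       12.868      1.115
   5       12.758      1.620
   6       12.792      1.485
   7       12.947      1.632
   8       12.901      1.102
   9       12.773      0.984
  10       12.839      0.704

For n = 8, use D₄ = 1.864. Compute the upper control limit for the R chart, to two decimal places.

R̄ = (0.941 + 0.937 + 1.282 + 1.115 + 1.620 + 1.485 + 1.632 + 1.102 + 0.984 + 0.704) / 10 = 11.8020 / 10 = 1.1802
UCL_R = D₄·R̄ = 1.864 × 1.1802 = 2.1999

2.20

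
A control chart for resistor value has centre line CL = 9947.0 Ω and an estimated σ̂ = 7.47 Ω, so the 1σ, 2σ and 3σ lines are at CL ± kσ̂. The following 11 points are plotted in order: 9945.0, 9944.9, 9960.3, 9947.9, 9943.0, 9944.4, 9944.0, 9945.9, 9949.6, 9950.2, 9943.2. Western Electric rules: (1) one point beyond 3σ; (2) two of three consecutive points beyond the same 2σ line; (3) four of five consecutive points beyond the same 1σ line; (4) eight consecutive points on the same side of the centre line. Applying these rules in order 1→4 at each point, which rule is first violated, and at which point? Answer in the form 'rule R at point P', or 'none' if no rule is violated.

none

Zone of each point (C = within 1σ̂, B = 1σ̂–2σ̂, A = 2σ̂–3σ̂, * = beyond 3σ̂; sign = side of CL): 1:-C, 2:-C, 3:+B, 4:+C, 5:-C, 6:-C, 7:-C, 8:-C, 9:+C, 10:+C, 11:-C
No rule fires across all 11 points.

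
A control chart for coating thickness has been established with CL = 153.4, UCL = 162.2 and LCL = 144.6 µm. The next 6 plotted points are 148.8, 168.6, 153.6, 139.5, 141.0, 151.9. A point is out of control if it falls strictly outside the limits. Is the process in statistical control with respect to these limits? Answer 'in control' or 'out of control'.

Compare each point to [144.6, 162.2]: sample 2 = 168.6 > UCL; sample 4 = 139.5 < LCL; sample 5 = 141.0 < LCL.

out of control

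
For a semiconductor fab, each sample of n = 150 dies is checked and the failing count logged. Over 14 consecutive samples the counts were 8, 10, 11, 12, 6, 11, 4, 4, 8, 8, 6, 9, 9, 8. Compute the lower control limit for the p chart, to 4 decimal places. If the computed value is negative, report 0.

0.0000

p̄ = Σdᵢ / (k·n) = 114 / (14 × 150) = 0.05429
LCL = p̄ − 3·√(p̄(1−p̄)/n) = 0.05429 − 3 × 0.01850 = -0.00121 → 0 (negative, so LCL = 0)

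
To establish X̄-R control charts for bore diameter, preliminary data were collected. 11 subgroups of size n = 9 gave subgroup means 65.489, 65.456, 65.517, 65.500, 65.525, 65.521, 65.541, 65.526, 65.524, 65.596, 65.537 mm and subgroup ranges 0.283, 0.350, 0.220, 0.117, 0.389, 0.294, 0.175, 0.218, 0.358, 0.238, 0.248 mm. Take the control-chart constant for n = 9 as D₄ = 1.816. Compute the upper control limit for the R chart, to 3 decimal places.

R̄ = (0.283 + 0.350 + 0.220 + 0.117 + 0.389 + 0.294 + 0.175 + 0.218 + 0.358 + 0.238 + 0.248) / 11 = 2.8900 / 11 = 0.2627
UCL_R = D₄·R̄ = 1.816 × 0.2627 = 0.4771

0.477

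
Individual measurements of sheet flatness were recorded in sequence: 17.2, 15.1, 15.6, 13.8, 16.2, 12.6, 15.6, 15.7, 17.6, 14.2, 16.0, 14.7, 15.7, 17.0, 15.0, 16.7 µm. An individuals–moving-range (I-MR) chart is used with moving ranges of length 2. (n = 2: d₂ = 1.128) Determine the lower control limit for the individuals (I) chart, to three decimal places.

10.597

X̄ = (17.2 + 15.1 + 15.6 + 13.8 + 16.2 + 12.6 + 15.6 + 15.7 + 17.6 + 14.2 + 16.0 + 14.7 + 15.7 + 17.0 + 15.0 + 16.7) / 16 = 15.5437
Moving ranges: 2.1, 0.5, 1.8, 2.4, 3.6, 3.0, 0.1, 1.9, 3.4, 1.8, 1.3, 1.0, 1.3, 2.0, 1.7; M̄R̄ = 27.9000 / 15 = 1.8600
LCL = X̄ − 3·M̄R̄/d₂ = 15.5437 − 3 × 1.8600 / 1.128 = 10.5969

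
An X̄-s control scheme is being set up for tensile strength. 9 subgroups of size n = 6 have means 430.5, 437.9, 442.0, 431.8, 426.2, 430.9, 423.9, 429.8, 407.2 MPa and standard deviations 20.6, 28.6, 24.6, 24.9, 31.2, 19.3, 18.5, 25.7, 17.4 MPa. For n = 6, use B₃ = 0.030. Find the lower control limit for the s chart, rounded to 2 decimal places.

s̄ = (20.6 + 28.6 + 24.6 + 24.9 + 31.2 + 19.3 + 18.5 + 25.7 + 17.4) / 9 = 23.4222
LCL_s = B₃·s̄ = 0.030 × 23.4222 = 0.7027

0.70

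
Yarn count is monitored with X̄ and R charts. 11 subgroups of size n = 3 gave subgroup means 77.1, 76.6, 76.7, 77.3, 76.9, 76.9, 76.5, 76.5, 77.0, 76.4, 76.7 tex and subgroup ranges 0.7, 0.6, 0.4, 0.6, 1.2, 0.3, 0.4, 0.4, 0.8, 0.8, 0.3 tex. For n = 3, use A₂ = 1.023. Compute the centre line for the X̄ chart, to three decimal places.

76.782

X̄̄ = (77.1 + 76.6 + 76.7 + 77.3 + 76.9 + 76.9 + 76.5 + 76.5 + 77.0 + 76.4 + 76.7) / 11 = 844.6000 / 11 = 76.7818
CL = X̄̄ = 76.7818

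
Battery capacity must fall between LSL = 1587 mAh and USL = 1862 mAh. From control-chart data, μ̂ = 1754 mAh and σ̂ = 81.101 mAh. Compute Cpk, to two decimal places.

0.44

Cpu = (USL − μ̂) / (3σ̂) = (1862 − 1754) / (3 × 81.101) = 0.4439; Cpl = (μ̂ − LSL) / (3σ̂) = (1754 − 1587) / (3 × 81.101) = 0.6864; Cpk = min(Cpu, Cpl) = 0.4439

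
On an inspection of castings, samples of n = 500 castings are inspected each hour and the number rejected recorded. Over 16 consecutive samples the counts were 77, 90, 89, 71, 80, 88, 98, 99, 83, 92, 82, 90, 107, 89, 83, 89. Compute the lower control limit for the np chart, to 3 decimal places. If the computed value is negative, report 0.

p̄ = Σdᵢ / (k·n) = 1407 / (16 × 500) = 0.17588
LCL = np̄ − 3·√(np̄(1−p̄)) = 87.9375 − 3 × 8.5130 = 62.3984

62.398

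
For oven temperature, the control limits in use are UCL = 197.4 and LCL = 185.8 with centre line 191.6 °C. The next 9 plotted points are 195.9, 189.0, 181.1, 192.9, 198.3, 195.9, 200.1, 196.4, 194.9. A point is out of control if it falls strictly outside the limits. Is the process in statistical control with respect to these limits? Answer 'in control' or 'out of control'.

Compare each point to [185.8, 197.4]: sample 3 = 181.1 < LCL; sample 5 = 198.3 > UCL; sample 7 = 200.1 > UCL.

out of control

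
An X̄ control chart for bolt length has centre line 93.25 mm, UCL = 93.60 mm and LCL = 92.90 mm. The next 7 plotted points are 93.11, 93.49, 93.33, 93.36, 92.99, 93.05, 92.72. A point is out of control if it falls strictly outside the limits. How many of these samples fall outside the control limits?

Compare each point to [92.90, 93.60]: sample 7 = 92.72 < LCL.

1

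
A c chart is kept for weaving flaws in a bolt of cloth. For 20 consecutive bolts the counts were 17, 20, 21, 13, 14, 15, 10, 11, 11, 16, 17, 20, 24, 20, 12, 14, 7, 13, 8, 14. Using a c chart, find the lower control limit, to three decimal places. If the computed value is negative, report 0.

3.289

c̄ = (17 + 20 + 21 + 13 + 14 + 15 + 10 + 11 + 11 + 16 + 17 + 20 + 24 + 20 + 12 + 14 + 7 + 13 + 8 + 14) / 20 = 297 / 20 = 14.8500
LCL = c̄ − 3√c̄ = 14.8500 − 3 × 3.8536 = 3.2893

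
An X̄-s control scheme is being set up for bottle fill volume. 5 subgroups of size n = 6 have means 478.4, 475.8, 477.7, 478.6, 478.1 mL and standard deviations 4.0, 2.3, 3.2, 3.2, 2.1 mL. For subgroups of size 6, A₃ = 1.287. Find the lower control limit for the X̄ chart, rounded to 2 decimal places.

473.91

X̄̄ = (478.4 + 475.8 + 477.7 + 478.6 + 478.1) / 5 = 477.7200
s̄ = (4.0 + 2.3 + 3.2 + 3.2 + 2.1) / 5 = 2.9600
LCL = X̄̄ − A₃·s̄ = 477.7200 − 1.287 × 2.9600 = 473.9105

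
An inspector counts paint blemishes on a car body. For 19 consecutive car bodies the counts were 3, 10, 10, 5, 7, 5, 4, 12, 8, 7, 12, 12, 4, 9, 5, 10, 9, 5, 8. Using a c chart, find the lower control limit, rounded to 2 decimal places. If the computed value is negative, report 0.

c̄ = (3 + 10 + 10 + 5 + 7 + 5 + 4 + 12 + 8 + 7 + 12 + 12 + 4 + 9 + 5 + 10 + 9 + 5 + 8) / 19 = 145 / 19 = 7.6316
LCL = c̄ − 3√c̄ = 7.6316 − 3 × 2.7625 = -0.6560 → 0 (cannot be negative)

0.00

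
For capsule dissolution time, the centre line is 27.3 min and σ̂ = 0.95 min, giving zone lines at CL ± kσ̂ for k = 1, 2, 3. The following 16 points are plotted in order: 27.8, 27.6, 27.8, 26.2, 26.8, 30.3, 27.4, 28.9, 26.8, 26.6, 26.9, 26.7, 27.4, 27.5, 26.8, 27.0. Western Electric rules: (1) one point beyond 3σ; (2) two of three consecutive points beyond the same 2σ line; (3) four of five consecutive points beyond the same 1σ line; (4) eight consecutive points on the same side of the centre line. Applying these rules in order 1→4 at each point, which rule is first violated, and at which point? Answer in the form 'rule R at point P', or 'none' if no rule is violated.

Zone of each point (C = within 1σ̂, B = 1σ̂–2σ̂, A = 2σ̂–3σ̂, * = beyond 3σ̂; sign = side of CL): 1:+C, 2:+C, 3:+C, 4:-B, 5:-C, 6:+*, 7:+C, 8:+B, 9:-C, 10:-C, 11:-C, 12:-C, 13:+C, 14:+C, 15:-C, 16:-C
Rule 1 (one point beyond the 3σ limits) is satisfied at point 6.

rule 1 at point 6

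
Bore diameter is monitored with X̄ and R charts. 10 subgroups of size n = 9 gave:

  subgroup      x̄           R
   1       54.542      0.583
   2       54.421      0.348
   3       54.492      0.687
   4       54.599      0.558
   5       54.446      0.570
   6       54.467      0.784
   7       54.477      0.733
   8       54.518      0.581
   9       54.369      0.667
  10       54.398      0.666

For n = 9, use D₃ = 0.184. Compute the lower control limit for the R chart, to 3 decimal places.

0.114

R̄ = (0.583 + 0.348 + 0.687 + 0.558 + 0.570 + 0.784 + 0.733 + 0.581 + 0.667 + 0.666) / 10 = 6.1770 / 10 = 0.6177
LCL_R = D₃·R̄ = 0.184 × 0.6177 = 0.1137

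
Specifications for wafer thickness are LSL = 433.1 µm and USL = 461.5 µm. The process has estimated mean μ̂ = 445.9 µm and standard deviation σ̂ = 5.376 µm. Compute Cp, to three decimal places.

0.880

Cp = (USL − LSL) / (6σ̂) = (461.5 − 433.1) / (6 × 5.376) = 28.4000 / 32.2560 = 0.8805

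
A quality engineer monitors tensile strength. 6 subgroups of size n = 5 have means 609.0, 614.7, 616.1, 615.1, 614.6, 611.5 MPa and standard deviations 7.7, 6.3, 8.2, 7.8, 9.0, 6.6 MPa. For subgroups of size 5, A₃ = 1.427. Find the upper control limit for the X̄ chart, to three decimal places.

624.345

X̄̄ = (609.0 + 614.7 + 616.1 + 615.1 + 614.6 + 611.5) / 6 = 613.5000
s̄ = (7.7 + 6.3 + 8.2 + 7.8 + 9.0 + 6.6) / 6 = 7.6000
UCL = X̄̄ + A₃·s̄ = 613.5000 + 1.427 × 7.6000 = 624.3452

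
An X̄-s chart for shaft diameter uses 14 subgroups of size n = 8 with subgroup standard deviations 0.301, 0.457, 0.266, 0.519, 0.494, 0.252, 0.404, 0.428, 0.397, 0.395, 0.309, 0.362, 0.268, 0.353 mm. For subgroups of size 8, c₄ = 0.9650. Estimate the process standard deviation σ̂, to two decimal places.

0.39

s̄ = (0.301 + 0.457 + 0.266 + 0.519 + 0.494 + 0.252 + 0.404 + 0.428 + 0.397 + 0.395 + 0.309 + 0.362 + 0.268 + 0.353) / 14 = 0.3718
σ̂ = s̄ / c₄ = 0.3718 / 0.9650 = 0.3853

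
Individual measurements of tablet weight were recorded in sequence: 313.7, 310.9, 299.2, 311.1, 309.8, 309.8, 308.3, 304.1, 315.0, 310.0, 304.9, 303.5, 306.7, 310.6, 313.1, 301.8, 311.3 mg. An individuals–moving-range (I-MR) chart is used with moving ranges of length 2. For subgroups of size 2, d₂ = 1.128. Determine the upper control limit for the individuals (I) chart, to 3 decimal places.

322.787

X̄ = (313.7 + 310.9 + 299.2 + 311.1 + 309.8 + 309.8 + 308.3 + 304.1 + 315.0 + 310.0 + 304.9 + 303.5 + 306.7 + 310.6 + 313.1 + 301.8 + 311.3) / 17 = 308.4588
Moving ranges: 2.8, 11.7, 11.9, 1.3, 0.0, 1.5, 4.2, 10.9, 5.0, 5.1, 1.4, 3.2, 3.9, 2.5, 11.3, 9.5; M̄R̄ = 86.2000 / 16 = 5.3875
UCL = X̄ + 3·M̄R̄/d₂ = 308.4588 + 3 × 5.3875 / 1.128 = 322.7873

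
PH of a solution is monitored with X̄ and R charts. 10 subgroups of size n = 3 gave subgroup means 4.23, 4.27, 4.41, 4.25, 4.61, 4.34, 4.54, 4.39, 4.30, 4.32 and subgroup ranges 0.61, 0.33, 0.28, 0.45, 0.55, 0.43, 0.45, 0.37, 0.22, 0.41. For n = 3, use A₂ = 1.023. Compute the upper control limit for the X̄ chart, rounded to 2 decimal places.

X̄̄ = (4.23 + 4.27 + 4.41 + 4.25 + 4.61 + 4.34 + 4.54 + 4.39 + 4.30 + 4.32) / 10 = 43.6600 / 10 = 4.3660
R̄ = (0.61 + 0.33 + 0.28 + 0.45 + 0.55 + 0.43 + 0.45 + 0.37 + 0.22 + 0.41) / 10 = 4.1000 / 10 = 0.4100
UCL = X̄̄ + A₂·R̄ = 4.3660 + 1.023 × 0.4100 = 4.7854

4.79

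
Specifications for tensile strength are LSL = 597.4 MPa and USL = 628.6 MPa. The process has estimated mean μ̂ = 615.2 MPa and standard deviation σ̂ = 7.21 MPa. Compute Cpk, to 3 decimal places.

0.620

Cpu = (USL − μ̂) / (3σ̂) = (628.6 − 615.2) / (3 × 7.21) = 0.6195; Cpl = (μ̂ − LSL) / (3σ̂) = (615.2 − 597.4) / (3 × 7.21) = 0.8229; Cpk = min(Cpu, Cpl) = 0.6195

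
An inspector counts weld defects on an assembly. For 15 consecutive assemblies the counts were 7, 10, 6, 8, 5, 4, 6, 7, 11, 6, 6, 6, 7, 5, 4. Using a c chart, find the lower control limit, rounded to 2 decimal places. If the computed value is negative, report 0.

c̄ = (7 + 10 + 6 + 8 + 5 + 4 + 6 + 7 + 11 + 6 + 6 + 6 + 7 + 5 + 4) / 15 = 98 / 15 = 6.5333
LCL = c̄ − 3√c̄ = 6.5333 − 3 × 2.5560 = -1.1348 → 0 (cannot be negative)

0.00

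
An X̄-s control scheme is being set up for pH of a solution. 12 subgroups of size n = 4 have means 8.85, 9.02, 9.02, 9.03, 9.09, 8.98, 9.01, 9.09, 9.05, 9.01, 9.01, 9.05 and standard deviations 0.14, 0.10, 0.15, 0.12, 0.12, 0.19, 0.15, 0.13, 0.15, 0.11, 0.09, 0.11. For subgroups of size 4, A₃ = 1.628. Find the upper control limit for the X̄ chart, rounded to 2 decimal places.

9.23

X̄̄ = (8.85 + 9.02 + 9.02 + 9.03 + 9.09 + 8.98 + 9.01 + 9.09 + 9.05 + 9.01 + 9.01 + 9.05) / 12 = 9.0175
s̄ = (0.14 + 0.10 + 0.15 + 0.12 + 0.12 + 0.19 + 0.15 + 0.13 + 0.15 + 0.11 + 0.09 + 0.11) / 12 = 0.1300
UCL = X̄̄ + A₃·s̄ = 9.0175 + 1.628 × 0.1300 = 9.2291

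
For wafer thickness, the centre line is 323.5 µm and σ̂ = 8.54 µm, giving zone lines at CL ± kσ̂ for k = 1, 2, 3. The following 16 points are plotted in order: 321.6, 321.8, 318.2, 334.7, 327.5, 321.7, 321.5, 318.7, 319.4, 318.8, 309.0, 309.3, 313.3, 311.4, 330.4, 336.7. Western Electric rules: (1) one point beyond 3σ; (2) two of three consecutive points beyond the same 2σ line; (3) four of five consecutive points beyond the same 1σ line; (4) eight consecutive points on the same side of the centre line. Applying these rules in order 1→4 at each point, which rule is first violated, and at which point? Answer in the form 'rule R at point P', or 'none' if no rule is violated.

Zone of each point (C = within 1σ̂, B = 1σ̂–2σ̂, A = 2σ̂–3σ̂, * = beyond 3σ̂; sign = side of CL): 1:-C, 2:-C, 3:-C, 4:+B, 5:+C, 6:-C, 7:-C, 8:-C, 9:-C, 10:-C, 11:-B, 12:-B, 13:-B, 14:-B, 15:+C, 16:+B
Rule 4 (eight consecutive points on the same side of the centre line) is satisfied at point 13.

rule 4 at point 13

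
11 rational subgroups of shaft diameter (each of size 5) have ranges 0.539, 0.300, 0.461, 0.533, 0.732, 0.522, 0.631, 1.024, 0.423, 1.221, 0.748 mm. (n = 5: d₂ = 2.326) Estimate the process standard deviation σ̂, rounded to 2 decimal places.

R̄ = (0.539 + 0.300 + 0.461 + 0.533 + 0.732 + 0.522 + 0.631 + 1.024 + 0.423 + 1.221 + 0.748) / 11 = 0.6485
σ̂ = R̄ / d₂ = 0.6485 / 2.326 = 0.2788

0.28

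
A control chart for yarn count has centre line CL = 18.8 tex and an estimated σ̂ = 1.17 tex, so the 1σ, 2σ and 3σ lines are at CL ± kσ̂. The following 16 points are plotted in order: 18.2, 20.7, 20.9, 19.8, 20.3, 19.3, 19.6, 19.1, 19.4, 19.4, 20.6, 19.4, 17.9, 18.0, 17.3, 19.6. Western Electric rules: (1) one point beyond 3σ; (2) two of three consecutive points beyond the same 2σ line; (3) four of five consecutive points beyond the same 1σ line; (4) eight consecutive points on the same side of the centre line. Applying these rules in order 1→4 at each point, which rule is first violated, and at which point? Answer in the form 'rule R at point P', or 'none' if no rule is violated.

rule 4 at point 9

Zone of each point (C = within 1σ̂, B = 1σ̂–2σ̂, A = 2σ̂–3σ̂, * = beyond 3σ̂; sign = side of CL): 1:-C, 2:+B, 3:+B, 4:+C, 5:+B, 6:+C, 7:+C, 8:+C, 9:+C, 10:+C, 11:+B, 12:+C, 13:-C, 14:-C, 15:-B, 16:+C
Rule 4 (eight consecutive points on the same side of the centre line) is satisfied at point 9.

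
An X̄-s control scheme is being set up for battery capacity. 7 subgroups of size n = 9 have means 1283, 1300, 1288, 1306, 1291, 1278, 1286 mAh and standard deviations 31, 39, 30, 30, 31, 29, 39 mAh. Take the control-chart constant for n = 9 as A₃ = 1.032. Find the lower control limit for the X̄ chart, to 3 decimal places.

X̄̄ = (1283 + 1300 + 1288 + 1306 + 1291 + 1278 + 1286) / 7 = 1290.2857
s̄ = (31 + 39 + 30 + 30 + 31 + 29 + 39) / 7 = 32.7143
LCL = X̄̄ − A₃·s̄ = 1290.2857 − 1.032 × 32.7143 = 1256.5246

1256.525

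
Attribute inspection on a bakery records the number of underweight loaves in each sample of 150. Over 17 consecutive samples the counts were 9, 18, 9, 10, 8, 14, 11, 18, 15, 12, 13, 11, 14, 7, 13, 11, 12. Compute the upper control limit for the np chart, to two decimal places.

22.05

p̄ = Σdᵢ / (k·n) = 205 / (17 × 150) = 0.08039
UCL = np̄ + 3·√(np̄(1−p̄)) = 12.0588 + 3 × √(12.0588×0.91961) = 12.0588 + 3 × 3.3301 = 22.0490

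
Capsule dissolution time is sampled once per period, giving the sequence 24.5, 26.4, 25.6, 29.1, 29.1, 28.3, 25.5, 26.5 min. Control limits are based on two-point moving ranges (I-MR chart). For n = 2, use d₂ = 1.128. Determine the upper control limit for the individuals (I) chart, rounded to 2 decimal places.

30.98

X̄ = (24.5 + 26.4 + 25.6 + 29.1 + 29.1 + 28.3 + 25.5 + 26.5) / 8 = 26.8750
Moving ranges: 1.9, 0.8, 3.5, 0.0, 0.8, 2.8, 1.0; M̄R̄ = 10.8000 / 7 = 1.5429
UCL = X̄ + 3·M̄R̄/d₂ = 26.8750 + 3 × 1.5429 / 1.128 = 30.9783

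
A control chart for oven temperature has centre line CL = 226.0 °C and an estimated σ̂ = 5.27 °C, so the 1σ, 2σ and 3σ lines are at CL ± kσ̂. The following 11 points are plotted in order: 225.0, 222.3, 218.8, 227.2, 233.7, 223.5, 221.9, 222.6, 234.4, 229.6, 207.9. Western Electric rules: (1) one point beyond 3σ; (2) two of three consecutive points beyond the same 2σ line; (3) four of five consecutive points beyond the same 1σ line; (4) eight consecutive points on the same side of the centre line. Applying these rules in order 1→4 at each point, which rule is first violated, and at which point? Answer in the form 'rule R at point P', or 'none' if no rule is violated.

rule 1 at point 11

Zone of each point (C = within 1σ̂, B = 1σ̂–2σ̂, A = 2σ̂–3σ̂, * = beyond 3σ̂; sign = side of CL): 1:-C, 2:-C, 3:-B, 4:+C, 5:+B, 6:-C, 7:-C, 8:-C, 9:+B, 10:+C, 11:-*
Rule 1 (one point beyond the 3σ limits) is satisfied at point 11.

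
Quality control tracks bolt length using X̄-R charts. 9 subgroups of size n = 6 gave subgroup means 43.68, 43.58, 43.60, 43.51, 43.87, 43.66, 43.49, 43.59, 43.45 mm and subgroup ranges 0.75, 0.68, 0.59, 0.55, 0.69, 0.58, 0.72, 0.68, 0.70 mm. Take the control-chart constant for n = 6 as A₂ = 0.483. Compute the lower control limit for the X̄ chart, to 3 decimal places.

43.285

X̄̄ = (43.68 + 43.58 + 43.60 + 43.51 + 43.87 + 43.66 + 43.49 + 43.59 + 43.45) / 9 = 392.4300 / 9 = 43.6033
R̄ = (0.75 + 0.68 + 0.59 + 0.55 + 0.69 + 0.58 + 0.72 + 0.68 + 0.70) / 9 = 5.9400 / 9 = 0.6600
LCL = X̄̄ − A₂·R̄ = 43.6033 − 0.483 × 0.6600 = 43.2846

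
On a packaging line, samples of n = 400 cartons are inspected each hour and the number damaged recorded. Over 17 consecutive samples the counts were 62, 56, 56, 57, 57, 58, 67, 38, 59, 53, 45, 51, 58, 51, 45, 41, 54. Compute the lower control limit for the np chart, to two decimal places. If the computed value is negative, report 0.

33.00

p̄ = Σdᵢ / (k·n) = 908 / (17 × 400) = 0.13353
LCL = np̄ − 3·√(np̄(1−p̄)) = 53.4118 − 3 × 6.8029 = 33.0030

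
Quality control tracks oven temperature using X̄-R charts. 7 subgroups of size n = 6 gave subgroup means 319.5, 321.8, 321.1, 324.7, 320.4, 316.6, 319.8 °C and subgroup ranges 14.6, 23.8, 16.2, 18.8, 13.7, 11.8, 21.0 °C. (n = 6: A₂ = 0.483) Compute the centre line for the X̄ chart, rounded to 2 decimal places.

320.56

X̄̄ = (319.5 + 321.8 + 321.1 + 324.7 + 320.4 + 316.6 + 319.8) / 7 = 2243.9000 / 7 = 320.5571
CL = X̄̄ = 320.5571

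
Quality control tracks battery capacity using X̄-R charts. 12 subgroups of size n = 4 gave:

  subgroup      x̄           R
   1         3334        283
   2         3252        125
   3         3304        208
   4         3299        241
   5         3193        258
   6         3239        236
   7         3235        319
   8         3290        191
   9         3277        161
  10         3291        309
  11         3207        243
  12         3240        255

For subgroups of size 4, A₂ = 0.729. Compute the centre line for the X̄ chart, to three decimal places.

X̄̄ = (3334 + 3252 + 3304 + 3299 + 3193 + 3239 + 3235 + 3290 + 3277 + 3291 + 3207 + 3240) / 12 = 39161.0000 / 12 = 3263.4167
CL = X̄̄ = 3263.4167

3263.417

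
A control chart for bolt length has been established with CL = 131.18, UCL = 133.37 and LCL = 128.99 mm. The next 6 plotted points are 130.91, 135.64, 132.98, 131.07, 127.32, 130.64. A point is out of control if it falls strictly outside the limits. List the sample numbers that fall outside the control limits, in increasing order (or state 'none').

2, 5

Compare each point to [128.99, 133.37]: sample 2 = 135.64 > UCL; sample 5 = 127.32 < LCL.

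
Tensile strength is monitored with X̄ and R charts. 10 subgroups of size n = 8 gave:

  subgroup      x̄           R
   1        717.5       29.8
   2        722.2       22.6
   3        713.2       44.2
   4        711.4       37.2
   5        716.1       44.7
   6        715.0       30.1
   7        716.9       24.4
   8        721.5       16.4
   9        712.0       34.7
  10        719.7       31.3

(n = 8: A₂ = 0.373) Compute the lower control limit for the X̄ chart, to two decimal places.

X̄̄ = (717.5 + 722.2 + 713.2 + 711.4 + 716.1 + 715.0 + 716.9 + 721.5 + 712.0 + 719.7) / 10 = 7165.5000 / 10 = 716.5500
R̄ = (29.8 + 22.6 + 44.2 + 37.2 + 44.7 + 30.1 + 24.4 + 16.4 + 34.7 + 31.3) / 10 = 315.4000 / 10 = 31.5400
LCL = X̄̄ − A₂·R̄ = 716.5500 − 0.373 × 31.5400 = 704.7856

704.79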